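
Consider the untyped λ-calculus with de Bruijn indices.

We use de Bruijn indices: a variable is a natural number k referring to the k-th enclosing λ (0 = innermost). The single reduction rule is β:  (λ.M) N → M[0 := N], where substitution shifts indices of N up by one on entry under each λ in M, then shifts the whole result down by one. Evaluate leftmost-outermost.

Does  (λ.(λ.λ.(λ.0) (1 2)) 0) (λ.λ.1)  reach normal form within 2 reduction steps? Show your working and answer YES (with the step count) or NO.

Answer: NO — after 2 steps the term is λ.(λ.0) ((λ.λ.1) (λ.λ.1)), not yet normal

Reduction:
  start: (λ.(λ.λ.(λ.0) (1 2)) 0) (λ.λ.1)
  [1] (λ.λ.(λ.0) (1 (λ.λ.1))) (λ.λ.1)
  [2] λ.(λ.0) ((λ.λ.1) (λ.λ.1))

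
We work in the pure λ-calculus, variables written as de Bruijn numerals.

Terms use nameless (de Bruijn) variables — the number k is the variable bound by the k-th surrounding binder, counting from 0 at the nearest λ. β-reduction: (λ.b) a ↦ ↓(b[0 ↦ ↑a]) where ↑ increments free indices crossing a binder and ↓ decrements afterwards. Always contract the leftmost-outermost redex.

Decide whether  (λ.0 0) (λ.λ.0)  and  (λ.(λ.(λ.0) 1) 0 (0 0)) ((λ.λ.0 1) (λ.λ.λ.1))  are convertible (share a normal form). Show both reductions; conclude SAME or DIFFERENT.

Answer: DIFFERENT — A ⇓ λ.0, B ⇓ λ.λ.λ.λ.1

Derivation:
Term A:
  start: (λ.0 0) (λ.λ.0)
  [1] (λ.λ.0) (λ.λ.0)
  [2] λ.0

Term B:
  start: (λ.(λ.(λ.0) 1) 0 (0 0)) ((λ.λ.0 1) (λ.λ.λ.1))
  [1] (λ.(λ.0) ((λ.λ.0 1) (λ.λ.λ.1))) ((λ.λ.0 1) (λ.λ.λ.1)) ((λ.λ.0 1) (λ.λ.λ.1) ((λ.λ.0 1) (λ.λ.λ.1)))
  [2] (λ.0) ((λ.λ.0 1) (λ.λ.λ.1)) ((λ.λ.0 1) (λ.λ.λ.1) ((λ.λ.0 1) (λ.λ.λ.1)))
  [3] (λ.λ.0 1) (λ.λ.λ.1) ((λ.λ.0 1) (λ.λ.λ.1) ((λ.λ.0 1) (λ.λ.λ.1)))
  [4] (λ.0 (λ.λ.λ.1)) ((λ.λ.0 1) (λ.λ.λ.1) ((λ.λ.0 1) (λ.λ.λ.1)))
  [5] (λ.λ.0 1) (λ.λ.λ.1) ((λ.λ.0 1) (λ.λ.λ.1)) (λ.λ.λ.1)
  [6] (λ.0 (λ.λ.λ.1)) ((λ.λ.0 1) (λ.λ.λ.1)) (λ.λ.λ.1)
  [7] (λ.λ.0 1) (λ.λ.λ.1) (λ.λ.λ.1) (λ.λ.λ.1)
  [8] (λ.0 (λ.λ.λ.1)) (λ.λ.λ.1) (λ.λ.λ.1)
  [9] (λ.λ.λ.1) (λ.λ.λ.1) (λ.λ.λ.1)
  [10] (λ.λ.1) (λ.λ.λ.1)
  [11] λ.λ.λ.λ.1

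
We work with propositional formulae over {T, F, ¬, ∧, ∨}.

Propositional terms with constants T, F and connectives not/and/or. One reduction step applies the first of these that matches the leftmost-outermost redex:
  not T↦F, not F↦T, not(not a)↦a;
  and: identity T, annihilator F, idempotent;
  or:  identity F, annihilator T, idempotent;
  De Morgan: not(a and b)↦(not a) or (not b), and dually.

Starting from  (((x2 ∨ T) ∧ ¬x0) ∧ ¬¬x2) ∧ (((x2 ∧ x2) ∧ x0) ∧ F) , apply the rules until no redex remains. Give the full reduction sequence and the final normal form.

  start: (((x2 ∨ T) ∧ ¬x0) ∧ ¬¬x2) ∧ (((x2 ∧ x2) ∧ x0) ∧ F)
  [1] ((T ∧ ¬x0) ∧ ¬¬x2) ∧ (((x2 ∧ x2) ∧ x0) ∧ F)
  [2] (¬x0 ∧ ¬¬x2) ∧ (((x2 ∧ x2) ∧ x0) ∧ F)
  [3] (¬x0 ∧ x2) ∧ (((x2 ∧ x2) ∧ x0) ∧ F)
  [4] (¬x0 ∧ x2) ∧ F
  [5] F

Answer: normal form = F  (in 5 steps)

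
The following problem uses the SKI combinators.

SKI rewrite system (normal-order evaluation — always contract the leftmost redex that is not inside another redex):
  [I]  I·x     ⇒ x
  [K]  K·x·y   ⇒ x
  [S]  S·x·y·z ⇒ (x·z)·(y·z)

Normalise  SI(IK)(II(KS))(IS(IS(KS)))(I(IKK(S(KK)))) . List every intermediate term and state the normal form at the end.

Answer: normal form = S(S(S(KS)))K  (in 10 steps)

Reduction:
  start: SI(IK)(II(KS))(IS(IS(KS)))(I(IKK(S(KK))))
  [1] I(II(KS))(IK(II(KS)))(IS(IS(KS)))(I(IKK(S(KK))))
  [2] II(KS)(IK(II(KS)))(IS(IS(KS)))(I(IKK(S(KK))))
  [3] I(KS)(IK(II(KS)))(IS(IS(KS)))(I(IKK(S(KK))))
  [4] KS(IK(II(KS)))(IS(IS(KS)))(I(IKK(S(KK))))
  [5] S(IS(IS(KS)))(I(IKK(S(KK))))
  [6] S(S(IS(KS)))(I(IKK(S(KK))))
  [7] S(S(S(KS)))(I(IKK(S(KK))))
  [8] S(S(S(KS)))(IKK(S(KK)))
  [9] S(S(S(KS)))(KK(S(KK)))
  [10] S(S(S(KS)))K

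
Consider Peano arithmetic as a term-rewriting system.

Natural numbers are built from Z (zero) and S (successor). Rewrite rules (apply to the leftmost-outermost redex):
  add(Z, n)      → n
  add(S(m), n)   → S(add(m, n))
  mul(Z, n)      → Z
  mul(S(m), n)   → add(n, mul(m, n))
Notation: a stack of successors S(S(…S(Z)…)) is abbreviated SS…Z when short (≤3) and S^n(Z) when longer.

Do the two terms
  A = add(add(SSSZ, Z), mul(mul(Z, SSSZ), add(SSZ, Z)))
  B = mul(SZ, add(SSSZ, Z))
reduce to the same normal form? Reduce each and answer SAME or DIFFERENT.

Answer: SAME — A ⇓ SSSZ, B ⇓ SSSZ

Reduction:
Term A:
  start: add(add(SSSZ, Z), mul(mul(Z, SSSZ), add(SSZ, Z)))
  step 1: add(S(add(SSZ, Z)), mul(mul(Z, SSSZ), add(SSZ, Z)))
  step 2: S(add(add(SSZ, Z), mul(mul(Z, SSSZ), add(SSZ, Z))))
  step 3: S(add(S(add(SZ, Z)), mul(mul(Z, SSSZ), add(SSZ, Z))))
  step 4: S(S(add(add(SZ, Z), mul(mul(Z, SSSZ), add(SSZ, Z)))))
  step 5: S(S(add(S(add(Z, Z)), mul(mul(Z, SSSZ), add(SSZ, Z)))))
  step 6: S(S(S(add(add(Z, Z), mul(mul(Z, SSSZ), add(SSZ, Z))))))
  step 7: S(S(S(add(Z, mul(mul(Z, SSSZ), add(SSZ, Z))))))
  step 8: S(S(S(mul(mul(Z, SSSZ), add(SSZ, Z)))))
  step 9: S(S(S(mul(Z, add(SSZ, Z)))))
  step 10: SSSZ

Term B:
  start: mul(SZ, add(SSSZ, Z))
  step 1: add(add(SSSZ, Z), mul(Z, add(SSSZ, Z)))
  step 2: add(S(add(SSZ, Z)), mul(Z, add(SSSZ, Z)))
  step 3: S(add(add(SSZ, Z), mul(Z, add(SSSZ, Z))))
  step 4: S(add(S(add(SZ, Z)), mul(Z, add(SSSZ, Z))))
  step 5: S(S(add(add(SZ, Z), mul(Z, add(SSSZ, Z)))))
  step 6: S(S(add(S(add(Z, Z)), mul(Z, add(SSSZ, Z)))))
  step 7: S(S(S(add(add(Z, Z), mul(Z, add(SSSZ, Z))))))
  step 8: S(S(S(add(Z, mul(Z, add(SSSZ, Z))))))
  step 9: S(S(S(mul(Z, add(SSSZ, Z)))))
  step 10: SSSZ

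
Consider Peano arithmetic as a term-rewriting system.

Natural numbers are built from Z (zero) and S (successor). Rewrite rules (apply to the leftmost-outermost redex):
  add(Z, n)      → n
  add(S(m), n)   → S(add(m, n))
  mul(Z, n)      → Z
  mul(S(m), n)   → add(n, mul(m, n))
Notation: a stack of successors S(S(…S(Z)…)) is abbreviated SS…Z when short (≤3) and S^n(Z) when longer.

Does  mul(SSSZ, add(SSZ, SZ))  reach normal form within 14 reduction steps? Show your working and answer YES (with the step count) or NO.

  start: mul(SSSZ, add(SSZ, SZ))
  [1] add(add(SSZ, SZ), mul(SSZ, add(SSZ, SZ)))
  [2] add(S(add(SZ, SZ)), mul(SSZ, add(SSZ, SZ)))
  [3] S(add(add(SZ, SZ), mul(SSZ, add(SSZ, SZ))))
  [4] S(add(S(add(Z, SZ)), mul(SSZ, add(SSZ, SZ))))
  [5] S(S(add(add(Z, SZ), mul(SSZ, add(SSZ, SZ)))))
  [6] S(S(add(SZ, mul(SSZ, add(SSZ, SZ)))))
  [7] S(S(S(add(Z, mul(SSZ, add(SSZ, SZ))))))
  [8] S(S(S(mul(SSZ, add(SSZ, SZ)))))
  [9] S(S(S(add(add(SSZ, SZ), mul(SZ, add(SSZ, SZ))))))
  [10] S(S(S(add(S(add(SZ, SZ)), mul(SZ, add(SSZ, SZ))))))
  [11] S(S(S(S(add(add(SZ, SZ), mul(SZ, add(SSZ, SZ)))))))
  [12] S(S(S(S(add(S(add(Z, SZ)), mul(SZ, add(SSZ, SZ)))))))
  [13] S(S(S(S(S(add(add(Z, SZ), mul(SZ, add(SSZ, SZ))))))))
  [14] S(S(S(S(S(add(SZ, mul(SZ, add(SSZ, SZ))))))))

Answer: NO — after 14 steps the term is S(S(S(S(S(add(SZ, mul(SZ, add(SSZ, SZ)))))))), not yet normal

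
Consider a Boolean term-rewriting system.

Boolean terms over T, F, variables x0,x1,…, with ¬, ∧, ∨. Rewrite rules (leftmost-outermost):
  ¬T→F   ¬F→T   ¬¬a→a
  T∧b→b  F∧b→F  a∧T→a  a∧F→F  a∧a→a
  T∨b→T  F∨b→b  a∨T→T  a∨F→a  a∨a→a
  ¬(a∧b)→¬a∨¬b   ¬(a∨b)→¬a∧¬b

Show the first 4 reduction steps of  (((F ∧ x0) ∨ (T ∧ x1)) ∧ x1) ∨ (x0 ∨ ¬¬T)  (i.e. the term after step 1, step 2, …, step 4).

Answer: after 4 steps: x1 ∨ (x0 ∨ ¬¬T)

Working:
  start: (((F ∧ x0) ∨ (T ∧ x1)) ∧ x1) ∨ (x0 ∨ ¬¬T)
  →1  ((F ∨ (T ∧ x1)) ∧ x1) ∨ (x0 ∨ ¬¬T)
  →2  ((T ∧ x1) ∧ x1) ∨ (x0 ∨ ¬¬T)
  →3  (x1 ∧ x1) ∨ (x0 ∨ ¬¬T)
  →4  x1 ∨ (x0 ∨ ¬¬T)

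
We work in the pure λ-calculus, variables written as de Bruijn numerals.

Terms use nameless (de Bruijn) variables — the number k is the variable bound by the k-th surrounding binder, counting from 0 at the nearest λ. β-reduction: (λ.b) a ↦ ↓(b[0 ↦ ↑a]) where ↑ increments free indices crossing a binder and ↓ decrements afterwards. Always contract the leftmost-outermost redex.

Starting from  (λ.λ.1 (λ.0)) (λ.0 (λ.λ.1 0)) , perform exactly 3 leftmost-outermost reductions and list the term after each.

  start: (λ.λ.1 (λ.0)) (λ.0 (λ.λ.1 0))
  step 1: λ.(λ.0 (λ.λ.1 0)) (λ.0)
  step 2: λ.(λ.0) (λ.λ.1 0)
  step 3: λ.λ.λ.1 0

Answer: after 3 steps: λ.λ.λ.1 0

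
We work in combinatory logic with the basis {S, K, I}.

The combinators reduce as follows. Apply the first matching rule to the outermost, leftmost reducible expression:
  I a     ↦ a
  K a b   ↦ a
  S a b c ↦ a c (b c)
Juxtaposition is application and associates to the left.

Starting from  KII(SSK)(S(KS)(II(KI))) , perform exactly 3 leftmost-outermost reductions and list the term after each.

Answer: after 3 steps: S(S(KS)(II(KI)))(K(S(KS)(II(KI))))

Derivation:
  start: KII(SSK)(S(KS)(II(KI)))
  [1] I(SSK)(S(KS)(II(KI)))
  [2] SSK(S(KS)(II(KI)))
  [3] S(S(KS)(II(KI)))(K(S(KS)(II(KI))))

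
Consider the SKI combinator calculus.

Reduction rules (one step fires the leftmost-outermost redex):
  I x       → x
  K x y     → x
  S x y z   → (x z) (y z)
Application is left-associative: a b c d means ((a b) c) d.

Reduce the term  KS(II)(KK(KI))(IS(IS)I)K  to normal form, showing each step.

  start: KS(II)(KK(KI))(IS(IS)I)K
  →1  S(KK(KI))(IS(IS)I)K
  →2  KK(KI)K(IS(IS)IK)
  →3  KK(IS(IS)IK)
  →4  K

Answer: normal form = K  (in 4 steps)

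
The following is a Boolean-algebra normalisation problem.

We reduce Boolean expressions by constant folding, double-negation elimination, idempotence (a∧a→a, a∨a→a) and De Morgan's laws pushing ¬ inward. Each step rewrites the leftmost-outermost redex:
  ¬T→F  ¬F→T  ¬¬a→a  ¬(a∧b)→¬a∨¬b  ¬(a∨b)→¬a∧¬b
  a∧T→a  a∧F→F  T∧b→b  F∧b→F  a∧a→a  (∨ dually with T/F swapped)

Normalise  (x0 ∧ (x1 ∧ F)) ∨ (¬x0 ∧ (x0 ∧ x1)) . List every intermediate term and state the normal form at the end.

Answer: normal form = ¬x0 ∧ (x0 ∧ x1)  (in 3 steps)

Working:
  start: (x0 ∧ (x1 ∧ F)) ∨ (¬x0 ∧ (x0 ∧ x1))
  →1  (x0 ∧ F) ∨ (¬x0 ∧ (x0 ∧ x1))
  →2  F ∨ (¬x0 ∧ (x0 ∧ x1))
  →3  ¬x0 ∧ (x0 ∧ x1)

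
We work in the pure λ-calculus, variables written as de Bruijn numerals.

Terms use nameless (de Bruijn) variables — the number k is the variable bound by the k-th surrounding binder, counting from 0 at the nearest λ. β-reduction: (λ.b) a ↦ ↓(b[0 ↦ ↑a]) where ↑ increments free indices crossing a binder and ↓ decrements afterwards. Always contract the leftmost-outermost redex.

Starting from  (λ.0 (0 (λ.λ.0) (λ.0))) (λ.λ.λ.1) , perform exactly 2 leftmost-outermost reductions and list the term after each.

  start: (λ.0 (0 (λ.λ.0) (λ.0))) (λ.λ.λ.1)
  step 1: (λ.λ.λ.1) ((λ.λ.λ.1) (λ.λ.0) (λ.0))
  step 2: λ.λ.1

Answer: after 2 steps: λ.λ.1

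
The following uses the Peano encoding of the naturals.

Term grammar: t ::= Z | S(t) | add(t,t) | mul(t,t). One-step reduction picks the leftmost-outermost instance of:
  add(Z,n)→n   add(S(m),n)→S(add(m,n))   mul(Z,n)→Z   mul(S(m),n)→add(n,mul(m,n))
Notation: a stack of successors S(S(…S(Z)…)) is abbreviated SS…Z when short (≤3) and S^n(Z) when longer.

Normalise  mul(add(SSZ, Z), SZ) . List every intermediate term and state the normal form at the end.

  start: mul(add(SSZ, Z), SZ)
  →1  mul(S(add(SZ, Z)), SZ)
  →2  add(SZ, mul(add(SZ, Z), SZ))
  →3  S(add(Z, mul(add(SZ, Z), SZ)))
  →4  S(mul(add(SZ, Z), SZ))
  →5  S(mul(S(add(Z, Z)), SZ))
  →6  S(add(SZ, mul(add(Z, Z), SZ)))
  →7  S(S(add(Z, mul(add(Z, Z), SZ))))
  →8  S(S(mul(add(Z, Z), SZ)))
  →9  S(S(mul(Z, SZ)))
  →10  SSZ

Answer: normal form = SSZ  (in 10 steps)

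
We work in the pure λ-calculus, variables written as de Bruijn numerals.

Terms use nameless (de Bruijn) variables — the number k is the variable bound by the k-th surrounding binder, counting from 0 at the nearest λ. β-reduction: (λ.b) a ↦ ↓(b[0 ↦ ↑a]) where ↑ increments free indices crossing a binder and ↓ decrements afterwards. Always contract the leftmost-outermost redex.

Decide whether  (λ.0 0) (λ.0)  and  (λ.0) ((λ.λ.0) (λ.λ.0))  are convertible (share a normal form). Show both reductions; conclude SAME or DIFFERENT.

Answer: SAME — A ⇓ λ.0, B ⇓ λ.0

Working:
Term A:
  start: (λ.0 0) (λ.0)
  [1] (λ.0) (λ.0)
  [2] λ.0

Term B:
  start: (λ.0) ((λ.λ.0) (λ.λ.0))
  [1] (λ.λ.0) (λ.λ.0)
  [2] λ.0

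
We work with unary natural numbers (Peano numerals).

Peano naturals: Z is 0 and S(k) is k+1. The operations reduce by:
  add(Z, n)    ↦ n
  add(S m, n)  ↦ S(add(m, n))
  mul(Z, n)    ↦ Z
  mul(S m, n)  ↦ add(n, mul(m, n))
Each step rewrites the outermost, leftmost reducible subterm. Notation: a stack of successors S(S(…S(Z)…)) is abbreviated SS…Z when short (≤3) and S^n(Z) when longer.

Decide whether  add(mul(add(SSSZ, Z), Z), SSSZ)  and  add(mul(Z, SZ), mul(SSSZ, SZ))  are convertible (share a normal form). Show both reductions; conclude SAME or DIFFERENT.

Term A:
  start: add(mul(add(SSSZ, Z), Z), SSSZ)
  →1  add(mul(S(add(SSZ, Z)), Z), SSSZ)
  →2  add(add(Z, mul(add(SSZ, Z), Z)), SSSZ)
  →3  add(mul(add(SSZ, Z), Z), SSSZ)
  →4  add(mul(S(add(SZ, Z)), Z), SSSZ)
  →5  add(add(Z, mul(add(SZ, Z), Z)), SSSZ)
  →6  add(mul(add(SZ, Z), Z), SSSZ)
  →7  add(mul(S(add(Z, Z)), Z), SSSZ)
  →8  add(add(Z, mul(add(Z, Z), Z)), SSSZ)
  →9  add(mul(add(Z, Z), Z), SSSZ)
  →10  add(mul(Z, Z), SSSZ)
  →11  add(Z, SSSZ)
  →12  SSSZ

Term B:
  start: add(mul(Z, SZ), mul(SSSZ, SZ))
  →1  add(Z, mul(SSSZ, SZ))
  →2  mul(SSSZ, SZ)
  →3  add(SZ, mul(SSZ, SZ))
  →4  S(add(Z, mul(SSZ, SZ)))
  →5  S(mul(SSZ, SZ))
  →6  S(add(SZ, mul(SZ, SZ)))
  →7  S(S(add(Z, mul(SZ, SZ))))
  →8  S(S(mul(SZ, SZ)))
  →9  S(S(add(SZ, mul(Z, SZ))))
  →10  S(S(S(add(Z, mul(Z, SZ)))))
  →11  S(S(S(mul(Z, SZ))))
  →12  SSSZ

Answer: SAME — A ⇓ SSSZ, B ⇓ SSSZ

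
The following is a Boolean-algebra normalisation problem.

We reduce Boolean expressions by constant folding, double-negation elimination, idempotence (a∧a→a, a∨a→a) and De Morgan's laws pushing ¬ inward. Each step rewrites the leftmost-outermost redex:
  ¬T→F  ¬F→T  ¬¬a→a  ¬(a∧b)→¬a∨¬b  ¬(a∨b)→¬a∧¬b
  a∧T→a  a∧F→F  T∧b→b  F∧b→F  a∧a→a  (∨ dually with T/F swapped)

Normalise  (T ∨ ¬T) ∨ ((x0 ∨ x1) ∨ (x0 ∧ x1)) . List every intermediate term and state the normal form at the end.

  start: (T ∨ ¬T) ∨ ((x0 ∨ x1) ∨ (x0 ∧ x1))
  →1  T ∨ ((x0 ∨ x1) ∨ (x0 ∧ x1))
  →2  T

Answer: normal form = T  (in 2 steps)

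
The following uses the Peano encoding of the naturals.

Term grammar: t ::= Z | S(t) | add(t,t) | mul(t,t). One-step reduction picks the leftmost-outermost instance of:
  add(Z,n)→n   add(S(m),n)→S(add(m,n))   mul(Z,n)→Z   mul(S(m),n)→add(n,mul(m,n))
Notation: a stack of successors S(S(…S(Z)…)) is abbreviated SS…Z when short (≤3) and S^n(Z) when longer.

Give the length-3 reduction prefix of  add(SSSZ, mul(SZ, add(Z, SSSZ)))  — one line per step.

Answer: after 3 steps: S(S(S(add(Z, mul(SZ, add(Z, SSSZ))))))

Working:
  start: add(SSSZ, mul(SZ, add(Z, SSSZ)))
  →1  S(add(SSZ, mul(SZ, add(Z, SSSZ))))
  →2  S(S(add(SZ, mul(SZ, add(Z, SSSZ)))))
  →3  S(S(S(add(Z, mul(SZ, add(Z, SSSZ))))))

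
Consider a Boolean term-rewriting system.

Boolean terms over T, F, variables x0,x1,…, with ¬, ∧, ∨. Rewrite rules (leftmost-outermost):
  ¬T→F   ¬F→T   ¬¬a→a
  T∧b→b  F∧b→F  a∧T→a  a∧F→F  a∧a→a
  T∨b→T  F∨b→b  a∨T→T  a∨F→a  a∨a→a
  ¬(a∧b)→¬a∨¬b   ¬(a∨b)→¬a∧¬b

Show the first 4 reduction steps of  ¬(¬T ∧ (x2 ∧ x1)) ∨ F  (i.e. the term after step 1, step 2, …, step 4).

  start: ¬(¬T ∧ (x2 ∧ x1)) ∨ F
  →1  ¬(¬T ∧ (x2 ∧ x1))
  →2  ¬¬T ∨ ¬(x2 ∧ x1)
  →3  T ∨ ¬(x2 ∧ x1)
  →4  T

Answer: after 4 steps: T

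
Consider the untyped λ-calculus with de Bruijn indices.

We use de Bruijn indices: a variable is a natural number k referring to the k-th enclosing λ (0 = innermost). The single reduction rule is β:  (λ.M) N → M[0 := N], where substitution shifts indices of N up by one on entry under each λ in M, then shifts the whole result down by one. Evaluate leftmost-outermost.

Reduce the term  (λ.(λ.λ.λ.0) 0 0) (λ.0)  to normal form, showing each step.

Answer: normal form = λ.0  (in 3 steps)

Derivation:
  start: (λ.(λ.λ.λ.0) 0 0) (λ.0)
  step 1: (λ.λ.λ.0) (λ.0) (λ.0)
  step 2: (λ.λ.0) (λ.0)
  step 3: λ.0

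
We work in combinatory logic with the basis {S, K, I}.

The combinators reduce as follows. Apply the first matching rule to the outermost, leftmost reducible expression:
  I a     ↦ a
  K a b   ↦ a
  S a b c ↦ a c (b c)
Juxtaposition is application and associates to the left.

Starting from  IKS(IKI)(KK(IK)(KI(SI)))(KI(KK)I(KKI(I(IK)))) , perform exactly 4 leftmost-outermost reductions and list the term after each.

  start: IKS(IKI)(KK(IK)(KI(SI)))(KI(KK)I(KKI(I(IK))))
  step 1: KS(IKI)(KK(IK)(KI(SI)))(KI(KK)I(KKI(I(IK))))
  step 2: S(KK(IK)(KI(SI)))(KI(KK)I(KKI(I(IK))))
  step 3: S(K(KI(SI)))(KI(KK)I(KKI(I(IK))))
  step 4: S(KI)(KI(KK)I(KKI(I(IK))))

Answer: after 4 steps: S(KI)(KI(KK)I(KKI(I(IK))))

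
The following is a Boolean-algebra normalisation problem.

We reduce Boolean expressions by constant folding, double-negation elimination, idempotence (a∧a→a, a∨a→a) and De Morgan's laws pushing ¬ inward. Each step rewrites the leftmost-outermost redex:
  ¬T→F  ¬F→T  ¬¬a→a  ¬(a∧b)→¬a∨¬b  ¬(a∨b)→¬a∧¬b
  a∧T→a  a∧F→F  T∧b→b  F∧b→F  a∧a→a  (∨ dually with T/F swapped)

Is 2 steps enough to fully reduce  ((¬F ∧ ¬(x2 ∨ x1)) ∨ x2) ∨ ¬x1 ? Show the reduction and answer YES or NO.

Answer: NO — after 2 steps the term is (¬(x2 ∨ x1) ∨ x2) ∨ ¬x1, not yet normal

Reduction:
  start: ((¬F ∧ ¬(x2 ∨ x1)) ∨ x2) ∨ ¬x1
  →1  ((T ∧ ¬(x2 ∨ x1)) ∨ x2) ∨ ¬x1
  →2  (¬(x2 ∨ x1) ∨ x2) ∨ ¬x1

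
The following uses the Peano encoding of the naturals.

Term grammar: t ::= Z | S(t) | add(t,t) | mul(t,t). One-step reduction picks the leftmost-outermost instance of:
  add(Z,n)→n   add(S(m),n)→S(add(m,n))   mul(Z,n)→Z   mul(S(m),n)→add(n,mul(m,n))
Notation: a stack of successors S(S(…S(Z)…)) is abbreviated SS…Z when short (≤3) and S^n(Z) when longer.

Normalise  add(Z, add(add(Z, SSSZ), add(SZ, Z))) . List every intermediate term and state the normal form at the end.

  start: add(Z, add(add(Z, SSSZ), add(SZ, Z)))
  →1  add(add(Z, SSSZ), add(SZ, Z))
  →2  add(SSSZ, add(SZ, Z))
  →3  S(add(SSZ, add(SZ, Z)))
  →4  S(S(add(SZ, add(SZ, Z))))
  →5  S(S(S(add(Z, add(SZ, Z)))))
  →6  S(S(S(add(SZ, Z))))
  →7  S(S(S(S(add(Z, Z)))))
  →8  S^4(Z)

Answer: normal form = S^4(Z)  (in 8 steps)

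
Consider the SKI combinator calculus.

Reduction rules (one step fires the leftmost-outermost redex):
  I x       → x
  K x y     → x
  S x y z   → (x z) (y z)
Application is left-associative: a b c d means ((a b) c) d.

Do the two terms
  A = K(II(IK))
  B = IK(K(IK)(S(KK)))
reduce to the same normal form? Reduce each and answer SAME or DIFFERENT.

Answer: SAME — A ⇓ KK, B ⇓ KK

Working:
Term A:
  start: K(II(IK))
  step 1: K(I(IK))
  step 2: K(IK)
  step 3: KK

Term B:
  start: IK(K(IK)(S(KK)))
  step 1: K(K(IK)(S(KK)))
  step 2: K(IK)
  step 3: KK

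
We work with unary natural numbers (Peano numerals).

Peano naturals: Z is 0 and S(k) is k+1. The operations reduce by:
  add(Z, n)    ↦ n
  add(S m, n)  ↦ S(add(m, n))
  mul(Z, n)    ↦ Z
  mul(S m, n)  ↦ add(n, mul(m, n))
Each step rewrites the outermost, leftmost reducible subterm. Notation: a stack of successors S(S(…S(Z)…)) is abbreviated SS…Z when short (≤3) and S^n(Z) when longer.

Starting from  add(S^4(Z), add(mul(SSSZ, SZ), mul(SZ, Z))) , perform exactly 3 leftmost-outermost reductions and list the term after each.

Answer: after 3 steps: S(S(S(add(SZ, add(mul(SSSZ, SZ), mul(SZ, Z))))))

Working:
  start: add(S^4(Z), add(mul(SSSZ, SZ), mul(SZ, Z)))
  step 1: S(add(SSSZ, add(mul(SSSZ, SZ), mul(SZ, Z))))
  step 2: S(S(add(SSZ, add(mul(SSSZ, SZ), mul(SZ, Z)))))
  step 3: S(S(S(add(SZ, add(mul(SSSZ, SZ), mul(SZ, Z))))))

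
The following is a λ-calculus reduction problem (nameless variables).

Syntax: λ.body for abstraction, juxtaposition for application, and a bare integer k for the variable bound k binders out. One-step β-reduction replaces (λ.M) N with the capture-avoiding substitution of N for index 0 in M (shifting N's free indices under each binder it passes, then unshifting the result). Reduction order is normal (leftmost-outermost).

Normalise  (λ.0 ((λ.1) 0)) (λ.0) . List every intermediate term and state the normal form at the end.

Answer: normal form = λ.0  (in 3 steps)

Working:
  start: (λ.0 ((λ.1) 0)) (λ.0)
  [1] (λ.0) ((λ.λ.0) (λ.0))
  [2] (λ.λ.0) (λ.0)
  [3] λ.0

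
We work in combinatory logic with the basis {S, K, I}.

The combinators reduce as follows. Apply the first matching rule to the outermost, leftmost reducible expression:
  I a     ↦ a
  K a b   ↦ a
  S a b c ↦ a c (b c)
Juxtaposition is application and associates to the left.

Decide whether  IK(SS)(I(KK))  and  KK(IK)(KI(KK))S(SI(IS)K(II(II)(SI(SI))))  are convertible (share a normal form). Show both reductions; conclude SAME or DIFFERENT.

Term A:
  start: IK(SS)(I(KK))
  →1  K(SS)(I(KK))
  →2  SS

Term B:
  start: KK(IK)(KI(KK))S(SI(IS)K(II(II)(SI(SI))))
  →1  K(KI(KK))S(SI(IS)K(II(II)(SI(SI))))
  →2  KI(KK)(SI(IS)K(II(II)(SI(SI))))
  →3  I(SI(IS)K(II(II)(SI(SI))))
  →4  SI(IS)K(II(II)(SI(SI)))
  →5  IK(ISK)(II(II)(SI(SI)))
  →6  K(ISK)(II(II)(SI(SI)))
  →7  ISK
  →8  SK

Answer: DIFFERENT — A ⇓ SS, B ⇓ SK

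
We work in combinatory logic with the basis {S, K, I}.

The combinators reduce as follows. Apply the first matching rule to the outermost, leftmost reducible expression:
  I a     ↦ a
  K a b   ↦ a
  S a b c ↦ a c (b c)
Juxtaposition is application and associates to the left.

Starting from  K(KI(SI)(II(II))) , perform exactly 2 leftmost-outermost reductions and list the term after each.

Answer: after 2 steps: K(II(II))

Working:
  start: K(KI(SI)(II(II)))
  →1  K(I(II(II)))
  →2  K(II(II))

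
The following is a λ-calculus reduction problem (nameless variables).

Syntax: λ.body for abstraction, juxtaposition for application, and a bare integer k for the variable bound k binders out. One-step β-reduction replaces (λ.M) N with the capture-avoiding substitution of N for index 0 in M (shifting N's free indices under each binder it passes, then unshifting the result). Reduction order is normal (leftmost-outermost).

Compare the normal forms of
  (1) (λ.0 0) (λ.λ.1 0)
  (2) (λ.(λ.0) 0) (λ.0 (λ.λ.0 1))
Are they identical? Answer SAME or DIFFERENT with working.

Answer: DIFFERENT — A ⇓ λ.λ.1 0, B ⇓ λ.0 (λ.λ.0 1)

Reduction:
Term A:
  start: (λ.0 0) (λ.λ.1 0)
  [1] (λ.λ.1 0) (λ.λ.1 0)
  [2] λ.(λ.λ.1 0) 0
  [3] λ.λ.1 0

Term B:
  start: (λ.(λ.0) 0) (λ.0 (λ.λ.0 1))
  [1] (λ.0) (λ.0 (λ.λ.0 1))
  [2] λ.0 (λ.λ.0 1)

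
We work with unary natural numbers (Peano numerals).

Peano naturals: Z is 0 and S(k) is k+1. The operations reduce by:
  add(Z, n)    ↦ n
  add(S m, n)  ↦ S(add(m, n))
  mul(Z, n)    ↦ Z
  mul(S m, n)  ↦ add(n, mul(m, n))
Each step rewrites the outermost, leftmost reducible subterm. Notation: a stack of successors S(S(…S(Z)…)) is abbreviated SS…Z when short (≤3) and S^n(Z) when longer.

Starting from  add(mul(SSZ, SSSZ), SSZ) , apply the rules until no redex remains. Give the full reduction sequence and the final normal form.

  start: add(mul(SSZ, SSSZ), SSZ)
  [1] add(add(SSSZ, mul(SZ, SSSZ)), SSZ)
  [2] add(S(add(SSZ, mul(SZ, SSSZ))), SSZ)
  [3] S(add(add(SSZ, mul(SZ, SSSZ)), SSZ))
  [4] S(add(S(add(SZ, mul(SZ, SSSZ))), SSZ))
  [5] S(S(add(add(SZ, mul(SZ, SSSZ)), SSZ)))
  [6] S(S(add(S(add(Z, mul(SZ, SSSZ))), SSZ)))
  [7] S(S(S(add(add(Z, mul(SZ, SSSZ)), SSZ))))
  [8] S(S(S(add(mul(SZ, SSSZ), SSZ))))
  [9] S(S(S(add(add(SSSZ, mul(Z, SSSZ)), SSZ))))
  [10] S(S(S(add(S(add(SSZ, mul(Z, SSSZ))), SSZ))))
  [11] S(S(S(S(add(add(SSZ, mul(Z, SSSZ)), SSZ)))))
  [12] S(S(S(S(add(S(add(SZ, mul(Z, SSSZ))), SSZ)))))
  [13] S(S(S(S(S(add(add(SZ, mul(Z, SSSZ)), SSZ))))))
  [14] S(S(S(S(S(add(S(add(Z, mul(Z, SSSZ))), SSZ))))))
  [15] S(S(S(S(S(S(add(add(Z, mul(Z, SSSZ)), SSZ)))))))
  [16] S(S(S(S(S(S(add(mul(Z, SSSZ), SSZ)))))))
  [17] S(S(S(S(S(S(add(Z, SSZ)))))))
  [18] S^8(Z)

Answer: normal form = S^8(Z)  (in 18 steps)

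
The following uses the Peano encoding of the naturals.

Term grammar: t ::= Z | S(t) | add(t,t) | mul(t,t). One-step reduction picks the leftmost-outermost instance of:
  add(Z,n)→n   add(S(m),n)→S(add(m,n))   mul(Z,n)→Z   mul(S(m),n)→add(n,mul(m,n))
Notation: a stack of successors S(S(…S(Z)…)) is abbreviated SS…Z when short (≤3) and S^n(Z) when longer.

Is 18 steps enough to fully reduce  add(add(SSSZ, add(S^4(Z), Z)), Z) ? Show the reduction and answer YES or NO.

Answer: YES — reaches normal form S^7(Z) in 17 ≤ 18 steps

Working:
  start: add(add(SSSZ, add(S^4(Z), Z)), Z)
  step 1: add(S(add(SSZ, add(S^4(Z), Z))), Z)
  step 2: S(add(add(SSZ, add(S^4(Z), Z)), Z))
  step 3: S(add(S(add(SZ, add(S^4(Z), Z))), Z))
  step 4: S(S(add(add(SZ, add(S^4(Z), Z)), Z)))
  step 5: S(S(add(S(add(Z, add(S^4(Z), Z))), Z)))
  step 6: S(S(S(add(add(Z, add(S^4(Z), Z)), Z))))
  step 7: S(S(S(add(add(S^4(Z), Z), Z))))
  step 8: S(S(S(add(S(add(SSSZ, Z)), Z))))
  step 9: S(S(S(S(add(add(SSSZ, Z), Z)))))
  step 10: S(S(S(S(add(S(add(SSZ, Z)), Z)))))
  step 11: S(S(S(S(S(add(add(SSZ, Z), Z))))))
  step 12: S(S(S(S(S(add(S(add(SZ, Z)), Z))))))
  step 13: S(S(S(S(S(S(add(add(SZ, Z), Z)))))))
  step 14: S(S(S(S(S(S(add(S(add(Z, Z)), Z)))))))
  step 15: S(S(S(S(S(S(S(add(add(Z, Z), Z))))))))
  step 16: S(S(S(S(S(S(S(add(Z, Z))))))))
  step 17: S^7(Z)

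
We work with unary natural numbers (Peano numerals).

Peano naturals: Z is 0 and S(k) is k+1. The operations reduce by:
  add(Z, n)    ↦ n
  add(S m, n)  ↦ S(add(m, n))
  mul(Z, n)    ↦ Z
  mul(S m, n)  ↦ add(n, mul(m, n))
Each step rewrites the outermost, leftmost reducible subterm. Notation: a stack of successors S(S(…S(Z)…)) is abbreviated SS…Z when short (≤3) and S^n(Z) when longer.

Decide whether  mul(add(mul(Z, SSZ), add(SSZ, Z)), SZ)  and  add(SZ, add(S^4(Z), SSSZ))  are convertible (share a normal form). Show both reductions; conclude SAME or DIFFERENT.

Answer: DIFFERENT — A ⇓ SSZ, B ⇓ S^8(Z)

Reduction:
Term A:
  start: mul(add(mul(Z, SSZ), add(SSZ, Z)), SZ)
  [1] mul(add(Z, add(SSZ, Z)), SZ)
  [2] mul(add(SSZ, Z), SZ)
  [3] mul(S(add(SZ, Z)), SZ)
  [4] add(SZ, mul(add(SZ, Z), SZ))
  [5] S(add(Z, mul(add(SZ, Z), SZ)))
  [6] S(mul(add(SZ, Z), SZ))
  [7] S(mul(S(add(Z, Z)), SZ))
  [8] S(add(SZ, mul(add(Z, Z), SZ)))
  [9] S(S(add(Z, mul(add(Z, Z), SZ))))
  [10] S(S(mul(add(Z, Z), SZ)))
  [11] S(S(mul(Z, SZ)))
  [12] SSZ

Term B:
  start: add(SZ, add(S^4(Z), SSSZ))
  [1] S(add(Z, add(S^4(Z), SSSZ)))
  [2] S(add(S^4(Z), SSSZ))
  [3] S(S(add(SSSZ, SSSZ)))
  [4] S(S(S(add(SSZ, SSSZ))))
  [5] S(S(S(S(add(SZ, SSSZ)))))
  [6] S(S(S(S(S(add(Z, SSSZ))))))
  [7] S^8(Z)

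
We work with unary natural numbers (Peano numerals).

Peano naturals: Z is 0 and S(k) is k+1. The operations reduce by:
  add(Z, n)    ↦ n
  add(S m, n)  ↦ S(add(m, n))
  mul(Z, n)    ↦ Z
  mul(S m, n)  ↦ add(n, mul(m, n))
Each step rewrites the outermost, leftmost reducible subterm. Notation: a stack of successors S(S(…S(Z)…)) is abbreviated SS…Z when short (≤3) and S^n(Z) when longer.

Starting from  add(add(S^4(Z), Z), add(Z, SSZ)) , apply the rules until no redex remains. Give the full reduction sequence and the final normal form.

Answer: normal form = S^6(Z)  (in 11 steps)

Reduction:
  start: add(add(S^4(Z), Z), add(Z, SSZ))
  →1  add(S(add(SSSZ, Z)), add(Z, SSZ))
  →2  S(add(add(SSSZ, Z), add(Z, SSZ)))
  →3  S(add(S(add(SSZ, Z)), add(Z, SSZ)))
  →4  S(S(add(add(SSZ, Z), add(Z, SSZ))))
  →5  S(S(add(S(add(SZ, Z)), add(Z, SSZ))))
  →6  S(S(S(add(add(SZ, Z), add(Z, SSZ)))))
  →7  S(S(S(add(S(add(Z, Z)), add(Z, SSZ)))))
  →8  S(S(S(S(add(add(Z, Z), add(Z, SSZ))))))
  →9  S(S(S(S(add(Z, add(Z, SSZ))))))
  →10  S(S(S(S(add(Z, SSZ)))))
  →11  S^6(Z)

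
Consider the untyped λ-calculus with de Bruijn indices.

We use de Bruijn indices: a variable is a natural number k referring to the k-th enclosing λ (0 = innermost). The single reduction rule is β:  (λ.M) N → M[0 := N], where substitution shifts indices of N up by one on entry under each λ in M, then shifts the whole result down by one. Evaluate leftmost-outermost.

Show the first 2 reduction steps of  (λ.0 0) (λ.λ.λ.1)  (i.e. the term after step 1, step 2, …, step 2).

  start: (λ.0 0) (λ.λ.λ.1)
  step 1: (λ.λ.λ.1) (λ.λ.λ.1)
  step 2: λ.λ.1

Answer: after 2 steps: λ.λ.1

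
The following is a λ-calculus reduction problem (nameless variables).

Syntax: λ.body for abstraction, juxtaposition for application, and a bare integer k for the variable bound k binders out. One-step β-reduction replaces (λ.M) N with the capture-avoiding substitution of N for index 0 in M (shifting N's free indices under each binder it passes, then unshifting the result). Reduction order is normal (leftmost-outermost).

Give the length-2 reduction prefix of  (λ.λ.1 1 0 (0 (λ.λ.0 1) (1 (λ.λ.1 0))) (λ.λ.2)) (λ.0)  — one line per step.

Answer: after 2 steps: λ.(λ.0) 0 (0 (λ.λ.0 1) ((λ.0) (λ.λ.1 0))) (λ.λ.2)

Working:
  start: (λ.λ.1 1 0 (0 (λ.λ.0 1) (1 (λ.λ.1 0))) (λ.λ.2)) (λ.0)
  step 1: λ.(λ.0) (λ.0) 0 (0 (λ.λ.0 1) ((λ.0) (λ.λ.1 0))) (λ.λ.2)
  step 2: λ.(λ.0) 0 (0 (λ.λ.0 1) ((λ.0) (λ.λ.1 0))) (λ.λ.2)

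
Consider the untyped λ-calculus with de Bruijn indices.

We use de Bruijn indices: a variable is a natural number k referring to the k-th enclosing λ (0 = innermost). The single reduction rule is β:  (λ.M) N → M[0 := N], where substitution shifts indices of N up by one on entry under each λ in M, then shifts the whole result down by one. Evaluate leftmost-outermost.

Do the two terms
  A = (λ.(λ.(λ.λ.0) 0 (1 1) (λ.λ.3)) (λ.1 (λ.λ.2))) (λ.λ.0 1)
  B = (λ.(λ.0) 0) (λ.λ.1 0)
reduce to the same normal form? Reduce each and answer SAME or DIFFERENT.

Answer: DIFFERENT — A ⇓ λ.λ.λ.0 1, B ⇓ λ.λ.1 0

Working:
Term A:
  start: (λ.(λ.(λ.λ.0) 0 (1 1) (λ.λ.3)) (λ.1 (λ.λ.2))) (λ.λ.0 1)
  step 1: (λ.(λ.λ.0) 0 ((λ.λ.0 1) (λ.λ.0 1)) (λ.λ.λ.λ.0 1)) (λ.(λ.λ.0 1) (λ.λ.2))
  step 2: (λ.λ.0) (λ.(λ.λ.0 1) (λ.λ.2)) ((λ.λ.0 1) (λ.λ.0 1)) (λ.λ.λ.λ.0 1)
  step 3: (λ.0) ((λ.λ.0 1) (λ.λ.0 1)) (λ.λ.λ.λ.0 1)
  step 4: (λ.λ.0 1) (λ.λ.0 1) (λ.λ.λ.λ.0 1)
  step 5: (λ.0 (λ.λ.0 1)) (λ.λ.λ.λ.0 1)
  step 6: (λ.λ.λ.λ.0 1) (λ.λ.0 1)
  step 7: λ.λ.λ.0 1

Term B:
  start: (λ.(λ.0) 0) (λ.λ.1 0)
  step 1: (λ.0) (λ.λ.1 0)
  step 2: λ.λ.1 0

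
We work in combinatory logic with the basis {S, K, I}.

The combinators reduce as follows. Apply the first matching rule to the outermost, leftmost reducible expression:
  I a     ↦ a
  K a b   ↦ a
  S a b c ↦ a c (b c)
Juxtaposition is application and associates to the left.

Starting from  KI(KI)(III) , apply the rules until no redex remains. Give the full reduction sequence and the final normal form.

  start: KI(KI)(III)
  step 1: I(III)
  step 2: III
  step 3: II
  step 4: I

Answer: normal form = I  (in 4 steps)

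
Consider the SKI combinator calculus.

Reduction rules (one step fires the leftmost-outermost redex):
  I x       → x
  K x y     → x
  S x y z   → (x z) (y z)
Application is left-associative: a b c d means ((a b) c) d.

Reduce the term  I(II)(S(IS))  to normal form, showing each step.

  start: I(II)(S(IS))
  step 1: II(S(IS))
  step 2: I(S(IS))
  step 3: S(IS)
  step 4: SS

Answer: normal form = SS  (in 4 steps)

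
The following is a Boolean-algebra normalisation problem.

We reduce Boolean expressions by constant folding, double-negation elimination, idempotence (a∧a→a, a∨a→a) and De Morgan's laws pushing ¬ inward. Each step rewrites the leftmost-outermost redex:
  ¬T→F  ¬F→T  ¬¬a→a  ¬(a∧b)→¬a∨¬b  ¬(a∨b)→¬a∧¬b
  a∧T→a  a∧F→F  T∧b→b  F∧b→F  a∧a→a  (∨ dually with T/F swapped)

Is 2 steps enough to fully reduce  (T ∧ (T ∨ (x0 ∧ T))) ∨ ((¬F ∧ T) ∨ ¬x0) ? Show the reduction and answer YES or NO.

  start: (T ∧ (T ∨ (x0 ∧ T))) ∨ ((¬F ∧ T) ∨ ¬x0)
  →1  (T ∨ (x0 ∧ T)) ∨ ((¬F ∧ T) ∨ ¬x0)
  →2  T ∨ ((¬F ∧ T) ∨ ¬x0)

Answer: NO — after 2 steps the term is T ∨ ((¬F ∧ T) ∨ ¬x0), not yet normal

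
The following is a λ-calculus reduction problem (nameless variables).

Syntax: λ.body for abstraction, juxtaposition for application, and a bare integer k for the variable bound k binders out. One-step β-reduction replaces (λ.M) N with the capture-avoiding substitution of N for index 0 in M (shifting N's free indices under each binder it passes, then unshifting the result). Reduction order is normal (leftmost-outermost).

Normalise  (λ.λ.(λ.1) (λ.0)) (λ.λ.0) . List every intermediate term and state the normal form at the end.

  start: (λ.λ.(λ.1) (λ.0)) (λ.λ.0)
  [1] λ.(λ.1) (λ.0)
  [2] λ.0

Answer: normal form = λ.0  (in 2 steps)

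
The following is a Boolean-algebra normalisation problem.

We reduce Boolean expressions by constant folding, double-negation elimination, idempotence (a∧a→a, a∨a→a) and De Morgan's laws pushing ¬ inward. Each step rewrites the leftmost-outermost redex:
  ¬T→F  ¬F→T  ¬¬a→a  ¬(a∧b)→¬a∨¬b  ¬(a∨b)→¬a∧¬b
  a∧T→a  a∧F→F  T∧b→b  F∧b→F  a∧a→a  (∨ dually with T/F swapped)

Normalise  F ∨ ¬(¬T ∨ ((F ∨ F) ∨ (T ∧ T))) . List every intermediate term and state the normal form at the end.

  start: F ∨ ¬(¬T ∨ ((F ∨ F) ∨ (T ∧ T)))
  step 1: ¬(¬T ∨ ((F ∨ F) ∨ (T ∧ T)))
  step 2: ¬¬T ∧ ¬((F ∨ F) ∨ (T ∧ T))
  step 3: T ∧ ¬((F ∨ F) ∨ (T ∧ T))
  step 4: ¬((F ∨ F) ∨ (T ∧ T))
  step 5: ¬(F ∨ F) ∧ ¬(T ∧ T)
  step 6: (¬F ∧ ¬F) ∧ ¬(T ∧ T)
  step 7: ¬F ∧ ¬(T ∧ T)
  step 8: T ∧ ¬(T ∧ T)
  step 9: ¬(T ∧ T)
  step 10: ¬T ∨ ¬T
  step 11: ¬T
  step 12: F

Answer: normal form = F  (in 12 steps)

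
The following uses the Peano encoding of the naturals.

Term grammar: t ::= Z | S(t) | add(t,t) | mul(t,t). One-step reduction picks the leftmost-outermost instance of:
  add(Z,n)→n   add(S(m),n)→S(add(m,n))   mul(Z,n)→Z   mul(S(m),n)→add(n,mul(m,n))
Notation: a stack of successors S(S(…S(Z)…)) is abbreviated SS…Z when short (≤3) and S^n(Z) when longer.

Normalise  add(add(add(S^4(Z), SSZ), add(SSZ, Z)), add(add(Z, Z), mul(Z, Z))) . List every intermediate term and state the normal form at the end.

  start: add(add(add(S^4(Z), SSZ), add(SSZ, Z)), add(add(Z, Z), mul(Z, Z)))
  step 1: add(add(S(add(SSSZ, SSZ)), add(SSZ, Z)), add(add(Z, Z), mul(Z, Z)))
  step 2: add(S(add(add(SSSZ, SSZ), add(SSZ, Z))), add(add(Z, Z), mul(Z, Z)))
  step 3: S(add(add(add(SSSZ, SSZ), add(SSZ, Z)), add(add(Z, Z), mul(Z, Z))))
  step 4: S(add(add(S(add(SSZ, SSZ)), add(SSZ, Z)), add(add(Z, Z), mul(Z, Z))))
  step 5: S(add(S(add(add(SSZ, SSZ), add(SSZ, Z))), add(add(Z, Z), mul(Z, Z))))
  step 6: S(S(add(add(add(SSZ, SSZ), add(SSZ, Z)), add(add(Z, Z), mul(Z, Z)))))
  step 7: S(S(add(add(S(add(SZ, SSZ)), add(SSZ, Z)), add(add(Z, Z), mul(Z, Z)))))
  step 8: S(S(add(S(add(add(SZ, SSZ), add(SSZ, Z))), add(add(Z, Z), mul(Z, Z)))))
  step 9: S(S(S(add(add(add(SZ, SSZ), add(SSZ, Z)), add(add(Z, Z), mul(Z, Z))))))
  step 10: S(S(S(add(add(S(add(Z, SSZ)), add(SSZ, Z)), add(add(Z, Z), mul(Z, Z))))))
  step 11: S(S(S(add(S(add(add(Z, SSZ), add(SSZ, Z))), add(add(Z, Z), mul(Z, Z))))))
  step 12: S(S(S(S(add(add(add(Z, SSZ), add(SSZ, Z)), add(add(Z, Z), mul(Z, Z)))))))
  step 13: S(S(S(S(add(add(SSZ, add(SSZ, Z)), add(add(Z, Z), mul(Z, Z)))))))
  step 14: S(S(S(S(add(S(add(SZ, add(SSZ, Z))), add(add(Z, Z), mul(Z, Z)))))))
  step 15: S(S(S(S(S(add(add(SZ, add(SSZ, Z)), add(add(Z, Z), mul(Z, Z))))))))
  step 16: S(S(S(S(S(add(S(add(Z, add(SSZ, Z))), add(add(Z, Z), mul(Z, Z))))))))
  step 17: S(S(S(S(S(S(add(add(Z, add(SSZ, Z)), add(add(Z, Z), mul(Z, Z)))))))))
  step 18: S(S(S(S(S(S(add(add(SSZ, Z), add(add(Z, Z), mul(Z, Z)))))))))
  step 19: S(S(S(S(S(S(add(S(add(SZ, Z)), add(add(Z, Z), mul(Z, Z)))))))))
  step 20: S(S(S(S(S(S(S(add(add(SZ, Z), add(add(Z, Z), mul(Z, Z))))))))))
  step 21: S(S(S(S(S(S(S(add(S(add(Z, Z)), add(add(Z, Z), mul(Z, Z))))))))))
  step 22: S(S(S(S(S(S(S(S(add(add(Z, Z), add(add(Z, Z), mul(Z, Z)))))))))))
  step 23: S(S(S(S(S(S(S(S(add(Z, add(add(Z, Z), mul(Z, Z)))))))))))
  step 24: S(S(S(S(S(S(S(S(add(add(Z, Z), mul(Z, Z))))))))))
  step 25: S(S(S(S(S(S(S(S(add(Z, mul(Z, Z))))))))))
  step 26: S(S(S(S(S(S(S(S(mul(Z, Z)))))))))
  step 27: S^8(Z)

Answer: normal form = S^8(Z)  (in 27 steps)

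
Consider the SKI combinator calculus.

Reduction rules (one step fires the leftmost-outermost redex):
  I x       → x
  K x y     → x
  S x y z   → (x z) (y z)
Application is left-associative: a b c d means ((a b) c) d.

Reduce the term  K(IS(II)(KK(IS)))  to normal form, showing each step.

Answer: normal form = K(SIK)  (in 3 steps)

Derivation:
  start: K(IS(II)(KK(IS)))
  step 1: K(S(II)(KK(IS)))
  step 2: K(SI(KK(IS)))
  step 3: K(SIK)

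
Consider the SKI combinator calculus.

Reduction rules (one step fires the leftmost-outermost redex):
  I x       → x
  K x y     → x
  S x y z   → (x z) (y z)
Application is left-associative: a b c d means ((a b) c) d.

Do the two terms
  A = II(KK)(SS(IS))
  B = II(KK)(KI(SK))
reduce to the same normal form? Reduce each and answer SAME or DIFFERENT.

Term A:
  start: II(KK)(SS(IS))
  [1] I(KK)(SS(IS))
  [2] KK(SS(IS))
  [3] K

Term B:
  start: II(KK)(KI(SK))
  [1] I(KK)(KI(SK))
  [2] KK(KI(SK))
  [3] K

Answer: SAME — A ⇓ K, B ⇓ K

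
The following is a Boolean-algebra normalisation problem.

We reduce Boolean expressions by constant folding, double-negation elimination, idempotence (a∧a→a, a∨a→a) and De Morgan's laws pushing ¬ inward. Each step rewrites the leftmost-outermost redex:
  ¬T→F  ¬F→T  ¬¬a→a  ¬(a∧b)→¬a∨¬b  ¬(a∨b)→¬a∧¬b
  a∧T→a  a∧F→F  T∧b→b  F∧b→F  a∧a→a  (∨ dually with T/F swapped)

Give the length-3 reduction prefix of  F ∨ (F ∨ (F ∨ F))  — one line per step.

  start: F ∨ (F ∨ (F ∨ F))
  →1  F ∨ (F ∨ F)
  →2  F ∨ F
  →3  F

Answer: after 3 steps: F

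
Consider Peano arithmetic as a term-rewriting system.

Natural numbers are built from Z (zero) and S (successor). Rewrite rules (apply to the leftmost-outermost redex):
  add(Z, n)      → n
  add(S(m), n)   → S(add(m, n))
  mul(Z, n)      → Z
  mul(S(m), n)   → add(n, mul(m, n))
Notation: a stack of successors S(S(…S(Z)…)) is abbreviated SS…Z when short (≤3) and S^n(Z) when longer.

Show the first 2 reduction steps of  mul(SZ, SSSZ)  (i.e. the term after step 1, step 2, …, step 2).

  start: mul(SZ, SSSZ)
  step 1: add(SSSZ, mul(Z, SSSZ))
  step 2: S(add(SSZ, mul(Z, SSSZ)))

Answer: after 2 steps: S(add(SSZ, mul(Z, SSSZ)))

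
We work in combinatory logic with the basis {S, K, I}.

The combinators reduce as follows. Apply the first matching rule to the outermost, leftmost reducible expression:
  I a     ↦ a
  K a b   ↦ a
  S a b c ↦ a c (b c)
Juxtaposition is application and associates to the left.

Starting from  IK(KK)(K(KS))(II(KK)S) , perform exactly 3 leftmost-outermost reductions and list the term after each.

  start: IK(KK)(K(KS))(II(KK)S)
  →1  K(KK)(K(KS))(II(KK)S)
  →2  KK(II(KK)S)
  →3  K

Answer: after 3 steps: K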